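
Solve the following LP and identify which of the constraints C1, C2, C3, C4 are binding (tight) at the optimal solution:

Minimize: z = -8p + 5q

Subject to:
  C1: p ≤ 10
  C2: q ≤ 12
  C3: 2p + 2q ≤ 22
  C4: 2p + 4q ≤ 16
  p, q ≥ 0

At p = 8, q = 0, compute slack b - a·x for each constraint:
  C1: 10 − 8 = 2  (slack)
  C2: 12 − 0 = 12  (slack)
  C3: 22 − 16 = 6  (slack)
  C4: 16 − 16 = 0  (binding)

Optimal: p = 8, q = 0
Binding: C4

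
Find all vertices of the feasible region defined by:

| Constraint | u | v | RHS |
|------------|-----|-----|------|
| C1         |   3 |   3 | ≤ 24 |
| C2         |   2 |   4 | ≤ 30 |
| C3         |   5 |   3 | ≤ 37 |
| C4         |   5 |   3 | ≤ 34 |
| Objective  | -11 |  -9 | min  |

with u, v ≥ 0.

(0, 0), (6.8, 0), (5, 3), (1, 7), (0, 7.5)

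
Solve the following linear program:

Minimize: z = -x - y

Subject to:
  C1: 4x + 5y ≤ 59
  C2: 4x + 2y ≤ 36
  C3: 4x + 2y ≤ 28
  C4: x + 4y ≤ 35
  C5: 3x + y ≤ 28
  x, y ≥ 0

Evaluate the objective at each vertex of the feasible region:
  z(0, 0) = 0
  z(7, 0) = -7
  z(3, 8) = -11  ←
  z(0, 8.75) = -8.75
The minimum is at x = 3, y = 8.

x = 3, y = 8, z = -11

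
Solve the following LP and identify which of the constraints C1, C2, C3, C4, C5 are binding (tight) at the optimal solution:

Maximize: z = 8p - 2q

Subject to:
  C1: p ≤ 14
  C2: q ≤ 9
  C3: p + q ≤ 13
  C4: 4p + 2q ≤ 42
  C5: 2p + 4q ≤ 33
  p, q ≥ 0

At p = 10.5, q = 0, compute slack b - a·x for each constraint:
  C1: 14 − 10.5 = 3.5  (slack)
  C2: 9 − 0 = 9  (slack)
  C3: 13 − 10.5 = 2.5  (slack)
  C4: 42 − 42 = 0  (binding)
  C5: 33 − 21 = 12  (slack)

Optimal: p = 10.5, q = 0
Binding: C4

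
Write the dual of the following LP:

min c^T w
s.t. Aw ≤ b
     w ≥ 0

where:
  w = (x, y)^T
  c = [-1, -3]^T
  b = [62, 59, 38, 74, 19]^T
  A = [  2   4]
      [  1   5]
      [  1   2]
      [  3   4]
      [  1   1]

Primal min cᵀx s.t. Ax ≤ b, x ≥ 0  →  Dual max −bᵀy s.t. Aᵀy ≥ −c, y ≥ 0.

Maximize: z = -62y1 - 59y2 - 38y3 - 74y4 - 19y5

Subject to:
  2y1 + y2 + y3 + 3y4 + y5 ≥ 1
  4y1 + 5y2 + 2y3 + 4y4 + y5 ≥ 3
  y1, y2, y3, y4, y5 ≥ 0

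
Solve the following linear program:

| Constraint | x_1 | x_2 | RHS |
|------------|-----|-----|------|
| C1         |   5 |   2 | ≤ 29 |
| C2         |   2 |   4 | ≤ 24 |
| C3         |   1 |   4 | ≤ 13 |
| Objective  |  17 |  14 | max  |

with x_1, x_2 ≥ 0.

Evaluate the objective at each vertex of the feasible region:
  z(0, 0) = 0
  z(5.8, 0) = 98.6
  z(5, 2) = 113  ←
  z(0, 3.25) = 45.5
The maximum is at x_1 = 5, x_2 = 2.

x_1 = 5, x_2 = 2, z = 113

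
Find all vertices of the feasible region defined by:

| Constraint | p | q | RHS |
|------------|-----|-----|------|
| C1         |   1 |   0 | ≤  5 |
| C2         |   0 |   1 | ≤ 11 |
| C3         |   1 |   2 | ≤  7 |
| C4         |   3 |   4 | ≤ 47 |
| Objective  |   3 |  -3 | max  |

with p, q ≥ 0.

(0, 0), (5, 0), (5, 1), (0, 3.5)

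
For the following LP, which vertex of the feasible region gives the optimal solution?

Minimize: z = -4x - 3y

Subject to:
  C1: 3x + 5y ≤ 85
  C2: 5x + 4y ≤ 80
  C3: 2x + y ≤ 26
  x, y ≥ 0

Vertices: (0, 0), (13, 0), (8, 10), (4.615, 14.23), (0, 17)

Evaluate the objective at each vertex of the feasible region:
  z(0, 0) = 0
  z(13, 0) = -52
  z(8, 10) = -62  ←
  z(4.615, 14.23) = -61.15
  z(0, 17) = -51
The minimum is at x = 8, y = 10.

(8, 10)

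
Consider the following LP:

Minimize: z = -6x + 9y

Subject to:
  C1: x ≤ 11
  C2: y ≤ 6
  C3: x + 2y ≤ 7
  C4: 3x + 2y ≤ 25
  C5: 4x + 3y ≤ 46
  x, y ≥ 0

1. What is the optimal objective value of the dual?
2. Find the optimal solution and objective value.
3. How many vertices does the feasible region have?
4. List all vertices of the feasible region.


1. -42
2. x = 7, y = 0, z = -42
3. 3
4. (0, 0), (7, 0), (0, 3.5)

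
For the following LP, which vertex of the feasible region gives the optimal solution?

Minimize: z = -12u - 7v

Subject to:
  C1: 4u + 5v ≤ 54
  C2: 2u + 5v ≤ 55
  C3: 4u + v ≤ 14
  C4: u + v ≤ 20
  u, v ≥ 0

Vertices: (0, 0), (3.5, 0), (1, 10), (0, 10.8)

Evaluate the objective at each vertex of the feasible region:
  z(0, 0) = 0
  z(3.5, 0) = -42
  z(1, 10) = -82  ←
  z(0, 10.8) = -75.6
The minimum is at u = 1, v = 10.

(1, 10)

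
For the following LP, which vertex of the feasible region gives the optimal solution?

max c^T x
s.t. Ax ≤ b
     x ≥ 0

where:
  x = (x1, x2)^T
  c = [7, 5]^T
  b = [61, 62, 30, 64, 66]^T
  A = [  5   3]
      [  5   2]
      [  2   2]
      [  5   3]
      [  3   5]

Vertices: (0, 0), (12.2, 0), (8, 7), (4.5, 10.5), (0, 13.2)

Evaluate the objective at each vertex of the feasible region:
  z(0, 0) = 0
  z(12.2, 0) = 85.4
  z(8, 7) = 91  ←
  z(4.5, 10.5) = 84
  z(0, 13.2) = 66
The maximum is at x1 = 8, x2 = 7.

(8, 7)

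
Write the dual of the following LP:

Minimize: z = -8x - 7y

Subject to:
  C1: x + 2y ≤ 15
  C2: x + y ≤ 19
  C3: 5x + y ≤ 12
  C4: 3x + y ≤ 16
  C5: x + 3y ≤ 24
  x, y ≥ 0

Primal min cᵀx s.t. Ax ≤ b, x ≥ 0  →  Dual max −bᵀy s.t. Aᵀy ≥ −c, y ≥ 0.

Maximize: z = -15y1 - 19y2 - 12y3 - 16y4 - 24y5

Subject to:
  y1 + y2 + 5y3 + 3y4 + y5 ≥ 8
  2y1 + y2 + y3 + y4 + 3y5 ≥ 7
  y1, y2, y3, y4, y5 ≥ 0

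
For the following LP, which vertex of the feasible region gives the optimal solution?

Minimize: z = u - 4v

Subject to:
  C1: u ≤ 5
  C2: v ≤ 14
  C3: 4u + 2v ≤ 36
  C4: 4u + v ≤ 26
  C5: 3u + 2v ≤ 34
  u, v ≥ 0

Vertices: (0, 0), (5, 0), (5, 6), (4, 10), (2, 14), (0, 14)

Evaluate the objective at each vertex of the feasible region:
  z(0, 0) = 0
  z(5, 0) = 5
  z(5, 6) = -19
  z(4, 10) = -36
  z(2, 14) = -54
  z(0, 14) = -56  ←
The minimum is at u = 0, v = 14.

(0, 14)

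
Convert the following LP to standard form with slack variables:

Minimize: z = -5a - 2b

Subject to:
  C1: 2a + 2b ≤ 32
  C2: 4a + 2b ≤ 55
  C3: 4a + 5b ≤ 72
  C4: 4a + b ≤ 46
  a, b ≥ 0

min z = -5a - 2b

s.t.
  2a + 2b + s1 = 32
  4a + 2b + s2 = 55
  4a + 5b + s3 = 72
  4a + b + s4 = 46
  a, b, s1, s2, s3, s4 ≥ 0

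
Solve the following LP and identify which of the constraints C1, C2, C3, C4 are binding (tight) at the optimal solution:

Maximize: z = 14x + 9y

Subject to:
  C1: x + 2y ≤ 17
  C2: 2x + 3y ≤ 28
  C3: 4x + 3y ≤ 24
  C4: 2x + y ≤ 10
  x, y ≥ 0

At x = 3, y = 4, compute slack b - a·x for each constraint:
  C1: 17 − 11 = 6  (slack)
  C2: 28 − 18 = 10  (slack)
  C3: 24 − 24 = 0  (binding)
  C4: 10 − 10 = 0  (binding)

Optimal: x = 3, y = 4
Binding: C3, C4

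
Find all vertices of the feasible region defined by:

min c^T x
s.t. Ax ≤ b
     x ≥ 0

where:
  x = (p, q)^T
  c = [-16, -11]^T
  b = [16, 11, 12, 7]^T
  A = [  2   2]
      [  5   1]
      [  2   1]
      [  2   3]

(0, 0), (2.2, 0), (2, 1), (0, 2.333)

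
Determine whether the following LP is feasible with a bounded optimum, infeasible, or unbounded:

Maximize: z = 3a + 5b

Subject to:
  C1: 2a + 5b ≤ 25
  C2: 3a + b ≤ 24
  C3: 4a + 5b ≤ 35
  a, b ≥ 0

Feasible with a bounded optimal solution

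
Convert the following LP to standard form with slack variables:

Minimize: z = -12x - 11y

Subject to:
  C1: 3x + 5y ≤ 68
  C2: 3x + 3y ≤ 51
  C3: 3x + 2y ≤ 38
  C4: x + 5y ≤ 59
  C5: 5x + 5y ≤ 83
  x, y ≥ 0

min z = -12x - 11y

s.t.
  3x + 5y + s1 = 68
  3x + 3y + s2 = 51
  3x + 2y + s3 = 38
  x + 5y + s4 = 59
  5x + 5y + s5 = 83
  x, y, s1, s2, s3, s4, s5 ≥ 0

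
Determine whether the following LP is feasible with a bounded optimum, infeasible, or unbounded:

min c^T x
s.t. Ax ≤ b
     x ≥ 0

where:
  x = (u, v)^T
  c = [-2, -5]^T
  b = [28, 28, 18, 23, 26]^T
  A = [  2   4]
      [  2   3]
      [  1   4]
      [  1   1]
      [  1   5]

Feasible with a bounded optimal solution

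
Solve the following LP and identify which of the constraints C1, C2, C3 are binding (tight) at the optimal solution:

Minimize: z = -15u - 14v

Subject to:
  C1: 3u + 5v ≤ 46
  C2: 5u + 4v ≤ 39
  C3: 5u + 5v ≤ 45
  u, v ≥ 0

At u = 3, v = 6, compute slack b - a·x for each constraint:
  C1: 46 − 39 = 7  (slack)
  C2: 39 − 39 = 0  (binding)
  C3: 45 − 45 = 0  (binding)

Optimal: u = 3, v = 6
Binding: C2, C3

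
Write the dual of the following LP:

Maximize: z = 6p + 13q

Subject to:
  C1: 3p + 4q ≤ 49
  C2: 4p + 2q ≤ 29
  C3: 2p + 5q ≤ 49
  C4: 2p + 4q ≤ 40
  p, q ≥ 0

Primal max cᵀx s.t. Ax ≤ b, x ≥ 0  →  Dual min bᵀy s.t. Aᵀy ≥ c, y ≥ 0.

Minimize: z = 49y1 + 29y2 + 49y3 + 40y4

Subject to:
  3y1 + 4y2 + 2y3 + 2y4 ≥ 6
  4y1 + 2y2 + 5y3 + 4y4 ≥ 13
  y1, y2, y3, y4 ≥ 0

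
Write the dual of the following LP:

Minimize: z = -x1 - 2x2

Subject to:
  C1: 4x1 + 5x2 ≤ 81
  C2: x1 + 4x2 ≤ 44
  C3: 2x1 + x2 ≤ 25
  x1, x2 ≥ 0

Primal min cᵀx s.t. Ax ≤ b, x ≥ 0  →  Dual max −bᵀy s.t. Aᵀy ≥ −c, y ≥ 0.

Maximize: z = -81y1 - 44y2 - 25y3

Subject to:
  4y1 + y2 + 2y3 ≥ 1
  5y1 + 4y2 + y3 ≥ 2
  y1, y2, y3 ≥ 0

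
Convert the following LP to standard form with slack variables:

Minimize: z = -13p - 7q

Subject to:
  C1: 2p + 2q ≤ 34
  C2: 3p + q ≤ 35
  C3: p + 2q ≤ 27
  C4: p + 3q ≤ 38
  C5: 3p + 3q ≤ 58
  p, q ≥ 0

min z = -13p - 7q

s.t.
  2p + 2q + s1 = 34
  3p + q + s2 = 35
  p + 2q + s3 = 27
  p + 3q + s4 = 38
  3p + 3q + s5 = 58
  p, q, s1, s2, s3, s4, s5 ≥ 0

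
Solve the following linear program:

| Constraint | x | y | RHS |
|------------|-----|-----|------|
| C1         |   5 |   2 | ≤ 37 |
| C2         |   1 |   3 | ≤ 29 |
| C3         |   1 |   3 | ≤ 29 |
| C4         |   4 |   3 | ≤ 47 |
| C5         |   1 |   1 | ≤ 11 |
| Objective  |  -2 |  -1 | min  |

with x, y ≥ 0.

Evaluate the objective at each vertex of the feasible region:
  z(0, 0) = 0
  z(7.4, 0) = -14.8
  z(5, 6) = -16  ←
  z(2, 9) = -13
  z(0, 9.667) = -9.667
The minimum is at x = 5, y = 6.

x = 5, y = 6, z = -16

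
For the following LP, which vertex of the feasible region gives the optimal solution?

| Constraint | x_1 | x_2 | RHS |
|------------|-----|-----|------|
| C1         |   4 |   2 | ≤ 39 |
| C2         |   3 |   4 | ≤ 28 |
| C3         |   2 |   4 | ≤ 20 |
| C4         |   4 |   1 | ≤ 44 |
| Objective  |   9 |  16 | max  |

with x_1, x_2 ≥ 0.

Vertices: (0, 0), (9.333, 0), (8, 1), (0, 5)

Evaluate the objective at each vertex of the feasible region:
  z(0, 0) = 0
  z(9.333, 0) = 84
  z(8, 1) = 88  ←
  z(0, 5) = 80
The maximum is at x_1 = 8, x_2 = 1.

(8, 1)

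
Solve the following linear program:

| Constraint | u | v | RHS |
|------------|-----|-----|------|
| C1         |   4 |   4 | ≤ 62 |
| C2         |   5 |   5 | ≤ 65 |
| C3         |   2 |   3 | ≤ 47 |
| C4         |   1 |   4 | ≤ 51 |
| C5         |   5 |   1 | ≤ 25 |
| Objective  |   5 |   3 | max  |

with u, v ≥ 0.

Evaluate the objective at each vertex of the feasible region:
  z(0, 0) = 0
  z(5, 0) = 25
  z(3, 10) = 45  ←
  z(0.3333, 12.67) = 39.67
  z(0, 12.75) = 38.25
The maximum is at u = 3, v = 10.

u = 3, v = 10, z = 45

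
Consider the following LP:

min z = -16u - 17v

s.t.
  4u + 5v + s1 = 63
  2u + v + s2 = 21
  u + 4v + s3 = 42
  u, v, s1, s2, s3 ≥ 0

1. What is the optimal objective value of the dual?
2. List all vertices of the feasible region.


1. -231
2. (0, 0), (10.5, 0), (7, 7), (3.818, 9.545), (0, 10.5)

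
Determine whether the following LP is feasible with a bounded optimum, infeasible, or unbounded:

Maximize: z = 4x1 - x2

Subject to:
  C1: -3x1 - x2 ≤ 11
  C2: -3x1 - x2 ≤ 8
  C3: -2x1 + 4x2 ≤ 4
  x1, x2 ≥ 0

Unbounded (objective can increase without bound)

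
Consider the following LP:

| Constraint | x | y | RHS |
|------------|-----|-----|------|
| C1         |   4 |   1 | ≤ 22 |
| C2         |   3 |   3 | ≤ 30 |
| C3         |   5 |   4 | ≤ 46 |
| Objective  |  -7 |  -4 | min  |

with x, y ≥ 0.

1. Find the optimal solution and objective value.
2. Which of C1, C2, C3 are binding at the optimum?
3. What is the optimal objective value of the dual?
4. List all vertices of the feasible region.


1. x = 4, y = 6, z = -52
2. C1, C2
3. -52
4. (0, 0), (5.5, 0), (4, 6), (0, 10)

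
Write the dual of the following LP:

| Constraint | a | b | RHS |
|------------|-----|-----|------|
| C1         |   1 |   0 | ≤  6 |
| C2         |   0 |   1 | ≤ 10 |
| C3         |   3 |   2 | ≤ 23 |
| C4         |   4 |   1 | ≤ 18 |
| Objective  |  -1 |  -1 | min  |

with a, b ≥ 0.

Primal min cᵀx s.t. Ax ≤ b, x ≥ 0  →  Dual max −bᵀy s.t. Aᵀy ≥ −c, y ≥ 0.

Maximize: z = -6y1 - 10y2 - 23y3 - 18y4

Subject to:
  y1 + 3y3 + 4y4 ≥ 1
  y2 + 2y3 + y4 ≥ 1
  y1, y2, y3, y4 ≥ 0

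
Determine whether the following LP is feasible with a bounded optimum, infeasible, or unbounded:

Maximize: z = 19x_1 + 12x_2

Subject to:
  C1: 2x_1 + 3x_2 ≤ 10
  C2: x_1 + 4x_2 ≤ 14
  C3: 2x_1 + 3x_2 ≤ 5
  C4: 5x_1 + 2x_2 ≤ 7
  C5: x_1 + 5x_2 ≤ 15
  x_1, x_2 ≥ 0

Feasible with a bounded optimal solution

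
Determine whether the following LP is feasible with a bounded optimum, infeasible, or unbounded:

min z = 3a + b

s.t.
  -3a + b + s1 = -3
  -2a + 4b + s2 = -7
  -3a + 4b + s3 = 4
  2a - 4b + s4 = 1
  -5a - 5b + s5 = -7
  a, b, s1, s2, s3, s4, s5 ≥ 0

Infeasible (no feasible solution exists)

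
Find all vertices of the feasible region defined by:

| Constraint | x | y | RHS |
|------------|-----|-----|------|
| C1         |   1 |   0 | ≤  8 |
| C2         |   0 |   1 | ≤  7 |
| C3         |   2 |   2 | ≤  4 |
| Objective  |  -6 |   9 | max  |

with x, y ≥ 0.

(0, 0), (2, 0), (0, 2)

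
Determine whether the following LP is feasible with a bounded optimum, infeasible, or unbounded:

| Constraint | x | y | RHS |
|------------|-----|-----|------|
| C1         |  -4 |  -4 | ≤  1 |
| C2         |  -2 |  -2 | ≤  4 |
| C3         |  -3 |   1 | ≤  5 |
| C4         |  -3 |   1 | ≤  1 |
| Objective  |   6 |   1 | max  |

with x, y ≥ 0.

Unbounded (objective can increase without bound)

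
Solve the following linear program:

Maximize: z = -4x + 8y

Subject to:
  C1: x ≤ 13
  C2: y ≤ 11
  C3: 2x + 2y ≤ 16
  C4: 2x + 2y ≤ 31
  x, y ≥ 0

Evaluate the objective at each vertex of the feasible region:
  z(0, 0) = 0
  z(8, 0) = -32
  z(0, 8) = 64  ←
The maximum is at x = 0, y = 8.

x = 0, y = 8, z = 64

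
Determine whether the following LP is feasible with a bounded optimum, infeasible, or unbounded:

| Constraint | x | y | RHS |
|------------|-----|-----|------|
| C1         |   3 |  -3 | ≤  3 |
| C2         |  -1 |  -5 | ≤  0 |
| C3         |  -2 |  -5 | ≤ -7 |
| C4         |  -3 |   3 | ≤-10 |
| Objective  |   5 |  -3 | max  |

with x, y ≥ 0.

Infeasible (no feasible solution exists)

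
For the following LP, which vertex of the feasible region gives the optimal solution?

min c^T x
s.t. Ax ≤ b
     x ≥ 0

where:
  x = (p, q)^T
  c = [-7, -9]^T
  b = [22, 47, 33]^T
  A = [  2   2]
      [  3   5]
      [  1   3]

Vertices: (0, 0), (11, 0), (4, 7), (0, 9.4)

Evaluate the objective at each vertex of the feasible region:
  z(0, 0) = 0
  z(11, 0) = -77
  z(4, 7) = -91  ←
  z(0, 9.4) = -84.6
The minimum is at p = 4, q = 7.

(4, 7)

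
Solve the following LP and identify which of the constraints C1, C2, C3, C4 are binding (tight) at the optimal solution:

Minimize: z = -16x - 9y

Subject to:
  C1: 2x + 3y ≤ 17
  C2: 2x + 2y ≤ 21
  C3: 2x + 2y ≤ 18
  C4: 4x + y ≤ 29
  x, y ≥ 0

At x = 7, y = 1, compute slack b - a·x for each constraint:
  C1: 17 − 17 = 0  (binding)
  C2: 21 − 16 = 5  (slack)
  C3: 18 − 16 = 2  (slack)
  C4: 29 − 29 = 0  (binding)

Optimal: x = 7, y = 1
Binding: C1, C4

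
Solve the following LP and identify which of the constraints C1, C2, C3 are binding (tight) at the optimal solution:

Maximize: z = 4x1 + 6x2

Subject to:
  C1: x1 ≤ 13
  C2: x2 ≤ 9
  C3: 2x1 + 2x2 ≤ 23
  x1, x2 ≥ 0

At x1 = 2.5, x2 = 9, compute slack b - a·x for each constraint:
  C1: 13 − 2.5 = 10.5  (slack)
  C2: 9 − 9 = 0  (binding)
  C3: 23 − 23 = 0  (binding)

Optimal: x1 = 2.5, x2 = 9
Binding: C2, C3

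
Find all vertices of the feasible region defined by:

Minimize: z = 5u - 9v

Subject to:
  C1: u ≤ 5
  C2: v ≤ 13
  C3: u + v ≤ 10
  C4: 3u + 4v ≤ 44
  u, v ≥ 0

(0, 0), (5, 0), (5, 5), (0, 10)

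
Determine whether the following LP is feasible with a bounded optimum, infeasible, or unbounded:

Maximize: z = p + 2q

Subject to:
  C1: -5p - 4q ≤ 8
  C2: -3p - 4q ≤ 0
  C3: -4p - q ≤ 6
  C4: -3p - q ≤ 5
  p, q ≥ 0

Unbounded (objective can increase without bound)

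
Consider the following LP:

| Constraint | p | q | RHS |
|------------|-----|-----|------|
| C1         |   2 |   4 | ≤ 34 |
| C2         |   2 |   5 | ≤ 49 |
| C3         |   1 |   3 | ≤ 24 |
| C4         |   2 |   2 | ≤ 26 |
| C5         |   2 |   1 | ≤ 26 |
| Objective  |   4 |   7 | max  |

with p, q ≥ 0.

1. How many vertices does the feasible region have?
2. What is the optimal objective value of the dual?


1. 5
2. 64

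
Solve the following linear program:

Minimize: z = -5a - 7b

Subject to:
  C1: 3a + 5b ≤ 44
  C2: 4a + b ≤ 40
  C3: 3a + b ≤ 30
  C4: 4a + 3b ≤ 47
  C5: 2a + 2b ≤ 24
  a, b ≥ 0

Evaluate the objective at each vertex of the feasible region:
  z(0, 0) = 0
  z(10, 0) = -50
  z(9, 3) = -66
  z(8, 4) = -68  ←
  z(0, 8.8) = -61.6
The minimum is at a = 8, b = 4.

a = 8, b = 4, z = -68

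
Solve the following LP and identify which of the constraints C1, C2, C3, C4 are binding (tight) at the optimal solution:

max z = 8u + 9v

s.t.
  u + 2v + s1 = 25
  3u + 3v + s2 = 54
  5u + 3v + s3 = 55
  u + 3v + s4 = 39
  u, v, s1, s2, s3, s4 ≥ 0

At u = 5, v = 10, compute slack b - a·x for each constraint:
  C1: 25 − 25 = 0  (binding)
  C2: 54 − 45 = 9  (slack)
  C3: 55 − 55 = 0  (binding)
  C4: 39 − 35 = 4  (slack)

Optimal: u = 5, v = 10
Binding: C1, C3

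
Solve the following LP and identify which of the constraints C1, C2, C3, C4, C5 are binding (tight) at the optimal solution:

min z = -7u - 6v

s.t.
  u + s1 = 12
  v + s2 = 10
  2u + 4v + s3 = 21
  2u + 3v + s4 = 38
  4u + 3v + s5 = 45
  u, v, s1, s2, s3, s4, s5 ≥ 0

At u = 10.5, v = 0, compute slack b - a·x for each constraint:
  C1: 12 − 10.5 = 1.5  (slack)
  C2: 10 − 0 = 10  (slack)
  C3: 21 − 21 = 0  (binding)
  C4: 38 − 21 = 17  (slack)
  C5: 45 − 42 = 3  (slack)

Optimal: u = 10.5, v = 0
Binding: C3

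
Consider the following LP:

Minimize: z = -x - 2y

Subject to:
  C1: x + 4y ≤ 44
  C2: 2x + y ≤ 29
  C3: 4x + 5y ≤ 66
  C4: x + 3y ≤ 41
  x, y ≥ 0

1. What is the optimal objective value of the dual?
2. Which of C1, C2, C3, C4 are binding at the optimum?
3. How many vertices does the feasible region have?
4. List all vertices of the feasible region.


1. -24
2. C1, C3
3. 5
4. (0, 0), (14.5, 0), (13.17, 2.667), (4, 10), (0, 11)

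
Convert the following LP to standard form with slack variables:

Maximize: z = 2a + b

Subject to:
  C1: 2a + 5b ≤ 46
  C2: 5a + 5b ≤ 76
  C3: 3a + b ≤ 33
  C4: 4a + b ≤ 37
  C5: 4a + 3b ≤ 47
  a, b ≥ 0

max z = 2a + b

s.t.
  2a + 5b + s1 = 46
  5a + 5b + s2 = 76
  3a + b + s3 = 33
  4a + b + s4 = 37
  4a + 3b + s5 = 47
  a, b, s1, s2, s3, s4, s5 ≥ 0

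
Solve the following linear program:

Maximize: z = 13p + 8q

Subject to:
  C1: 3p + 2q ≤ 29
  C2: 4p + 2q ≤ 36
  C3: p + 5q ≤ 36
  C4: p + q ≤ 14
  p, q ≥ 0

Evaluate the objective at each vertex of the feasible region:
  z(0, 0) = 0
  z(9, 0) = 117
  z(7, 4) = 123  ←
  z(5.615, 6.077) = 121.6
  z(0, 7.2) = 57.6
The maximum is at p = 7, q = 4.

p = 7, q = 4, z = 123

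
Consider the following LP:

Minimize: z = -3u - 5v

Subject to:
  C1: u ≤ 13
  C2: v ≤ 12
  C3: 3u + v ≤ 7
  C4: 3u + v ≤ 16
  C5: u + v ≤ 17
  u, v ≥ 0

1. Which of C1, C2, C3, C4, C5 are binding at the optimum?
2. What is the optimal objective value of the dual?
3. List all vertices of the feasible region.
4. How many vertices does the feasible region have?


1. C3
2. -35
3. (0, 0), (2.333, 0), (0, 7)
4. 3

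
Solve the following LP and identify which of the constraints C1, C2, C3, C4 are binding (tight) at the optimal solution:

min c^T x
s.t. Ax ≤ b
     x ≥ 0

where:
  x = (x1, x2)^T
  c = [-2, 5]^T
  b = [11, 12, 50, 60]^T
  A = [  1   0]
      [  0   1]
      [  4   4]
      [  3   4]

At x1 = 11, x2 = 0, compute slack b - a·x for each constraint:
  C1: 11 − 11 = 0  (binding)
  C2: 12 − 0 = 12  (slack)
  C3: 50 − 44 = 6  (slack)
  C4: 60 − 33 = 27  (slack)

Optimal: x1 = 11, x2 = 0
Binding: C1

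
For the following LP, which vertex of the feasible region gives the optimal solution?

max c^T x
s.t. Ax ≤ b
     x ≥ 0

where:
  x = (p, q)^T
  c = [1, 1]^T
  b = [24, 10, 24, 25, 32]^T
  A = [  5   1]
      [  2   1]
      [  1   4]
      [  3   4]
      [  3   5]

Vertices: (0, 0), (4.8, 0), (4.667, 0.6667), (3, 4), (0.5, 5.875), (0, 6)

Evaluate the objective at each vertex of the feasible region:
  z(0, 0) = 0
  z(4.8, 0) = 4.8
  z(4.667, 0.6667) = 5.333
  z(3, 4) = 7  ←
  z(0.5, 5.875) = 6.375
  z(0, 6) = 6
The maximum is at p = 3, q = 4.

(3, 4)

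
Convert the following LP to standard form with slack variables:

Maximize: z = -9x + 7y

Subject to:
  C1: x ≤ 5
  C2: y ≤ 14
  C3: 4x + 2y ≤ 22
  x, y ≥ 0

max z = -9x + 7y

s.t.
  x + s1 = 5
  y + s2 = 14
  4x + 2y + s3 = 22
  x, y, s1, s2, s3 ≥ 0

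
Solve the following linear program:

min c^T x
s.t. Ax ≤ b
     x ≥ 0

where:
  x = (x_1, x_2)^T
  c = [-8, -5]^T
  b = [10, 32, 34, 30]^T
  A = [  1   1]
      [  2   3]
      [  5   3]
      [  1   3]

Evaluate the objective at each vertex of the feasible region:
  z(0, 0) = 0
  z(6.8, 0) = -54.4
  z(2, 8) = -56  ←
  z(0, 10) = -50
The minimum is at x_1 = 2, x_2 = 8.

x_1 = 2, x_2 = 8, z = -56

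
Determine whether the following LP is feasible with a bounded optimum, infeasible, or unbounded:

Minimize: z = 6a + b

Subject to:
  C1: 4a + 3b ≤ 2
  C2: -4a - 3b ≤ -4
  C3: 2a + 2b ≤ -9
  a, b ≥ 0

Infeasible (no feasible solution exists)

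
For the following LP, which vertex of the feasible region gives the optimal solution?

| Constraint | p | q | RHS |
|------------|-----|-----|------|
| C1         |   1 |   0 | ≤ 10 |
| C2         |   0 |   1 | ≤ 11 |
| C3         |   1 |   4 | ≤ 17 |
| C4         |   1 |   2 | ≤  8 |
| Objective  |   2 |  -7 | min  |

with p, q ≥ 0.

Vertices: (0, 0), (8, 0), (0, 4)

Evaluate the objective at each vertex of the feasible region:
  z(0, 0) = 0
  z(8, 0) = 16
  z(0, 4) = -28  ←
The minimum is at p = 0, q = 4.

(0, 4)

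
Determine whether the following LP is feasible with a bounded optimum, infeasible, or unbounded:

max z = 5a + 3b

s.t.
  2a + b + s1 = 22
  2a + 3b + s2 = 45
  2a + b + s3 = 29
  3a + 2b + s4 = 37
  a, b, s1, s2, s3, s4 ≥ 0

Feasible with a bounded optimal solution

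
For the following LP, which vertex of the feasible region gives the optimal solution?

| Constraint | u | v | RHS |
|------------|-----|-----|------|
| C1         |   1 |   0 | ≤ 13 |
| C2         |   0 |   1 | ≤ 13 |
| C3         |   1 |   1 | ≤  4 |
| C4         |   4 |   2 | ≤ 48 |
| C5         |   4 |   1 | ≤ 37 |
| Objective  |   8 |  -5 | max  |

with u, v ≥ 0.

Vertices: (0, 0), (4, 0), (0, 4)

Evaluate the objective at each vertex of the feasible region:
  z(0, 0) = 0
  z(4, 0) = 32  ←
  z(0, 4) = -20
The maximum is at u = 4, v = 0.

(4, 0)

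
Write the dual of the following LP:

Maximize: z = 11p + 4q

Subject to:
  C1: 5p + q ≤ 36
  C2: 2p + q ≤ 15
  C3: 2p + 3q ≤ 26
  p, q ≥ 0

Primal max cᵀx s.t. Ax ≤ b, x ≥ 0  →  Dual min bᵀy s.t. Aᵀy ≥ c, y ≥ 0.

Minimize: z = 36y1 + 15y2 + 26y3

Subject to:
  5y1 + 2y2 + 2y3 ≥ 11
  y1 + y2 + 3y3 ≥ 4
  y1, y2, y3 ≥ 0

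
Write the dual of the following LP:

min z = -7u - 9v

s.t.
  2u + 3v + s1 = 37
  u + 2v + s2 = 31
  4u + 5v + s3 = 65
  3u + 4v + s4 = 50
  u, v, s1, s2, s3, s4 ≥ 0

Primal min cᵀx s.t. Ax ≤ b, x ≥ 0  →  Dual max −bᵀy s.t. Aᵀy ≥ −c, y ≥ 0.

Maximize: z = -37y1 - 31y2 - 65y3 - 50y4

Subject to:
  2y1 + y2 + 4y3 + 3y4 ≥ 7
  3y1 + 2y2 + 5y3 + 4y4 ≥ 9
  y1, y2, y3, y4 ≥ 0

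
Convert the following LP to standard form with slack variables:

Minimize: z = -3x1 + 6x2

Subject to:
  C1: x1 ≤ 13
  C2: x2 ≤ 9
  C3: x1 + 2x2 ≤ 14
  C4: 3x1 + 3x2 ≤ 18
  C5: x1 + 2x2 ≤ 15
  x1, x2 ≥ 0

min z = -3x1 + 6x2

s.t.
  x1 + s1 = 13
  x2 + s2 = 9
  x1 + 2x2 + s3 = 14
  3x1 + 3x2 + s4 = 18
  x1 + 2x2 + s5 = 15
  x1, x2, s1, s2, s3, s4, s5 ≥ 0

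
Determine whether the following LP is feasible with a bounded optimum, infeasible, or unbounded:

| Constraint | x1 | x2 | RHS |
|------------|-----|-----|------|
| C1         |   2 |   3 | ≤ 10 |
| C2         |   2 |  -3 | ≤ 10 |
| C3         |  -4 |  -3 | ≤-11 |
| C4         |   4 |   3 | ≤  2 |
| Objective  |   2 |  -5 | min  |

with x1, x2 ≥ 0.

Infeasible (no feasible solution exists)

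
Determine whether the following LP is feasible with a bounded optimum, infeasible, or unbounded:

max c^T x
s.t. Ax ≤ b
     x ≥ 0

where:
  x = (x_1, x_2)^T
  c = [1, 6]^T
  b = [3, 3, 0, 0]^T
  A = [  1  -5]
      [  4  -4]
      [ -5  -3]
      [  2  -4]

Unbounded (objective can increase without bound)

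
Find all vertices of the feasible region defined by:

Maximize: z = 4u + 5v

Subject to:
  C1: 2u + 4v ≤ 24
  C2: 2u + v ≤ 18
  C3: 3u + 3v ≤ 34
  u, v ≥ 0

(0, 0), (9, 0), (8, 2), (0, 6)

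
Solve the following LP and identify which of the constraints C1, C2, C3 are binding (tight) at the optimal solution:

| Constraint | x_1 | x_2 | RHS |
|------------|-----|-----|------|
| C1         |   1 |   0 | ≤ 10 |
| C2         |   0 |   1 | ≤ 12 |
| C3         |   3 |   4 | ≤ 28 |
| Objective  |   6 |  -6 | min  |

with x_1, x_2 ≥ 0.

At x_1 = 0, x_2 = 7, compute slack b - a·x for each constraint:
  C1: 10 − 0 = 10  (slack)
  C2: 12 − 7 = 5  (slack)
  C3: 28 − 28 = 0  (binding)

Optimal: x_1 = 0, x_2 = 7
Binding: C3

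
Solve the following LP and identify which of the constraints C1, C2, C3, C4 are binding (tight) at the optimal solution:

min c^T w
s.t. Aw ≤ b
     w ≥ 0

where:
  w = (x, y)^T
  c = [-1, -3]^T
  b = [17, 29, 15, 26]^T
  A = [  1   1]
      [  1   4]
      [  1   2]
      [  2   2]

At x = 1, y = 7, compute slack b - a·x for each constraint:
  C1: 17 − 8 = 9  (slack)
  C2: 29 − 29 = 0  (binding)
  C3: 15 − 15 = 0  (binding)
  C4: 26 − 16 = 10  (slack)

Optimal: x = 1, y = 7
Binding: C2, C3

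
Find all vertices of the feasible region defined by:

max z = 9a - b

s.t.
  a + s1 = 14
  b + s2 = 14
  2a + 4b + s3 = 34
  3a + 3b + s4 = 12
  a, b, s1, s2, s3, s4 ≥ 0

(0, 0), (4, 0), (0, 4)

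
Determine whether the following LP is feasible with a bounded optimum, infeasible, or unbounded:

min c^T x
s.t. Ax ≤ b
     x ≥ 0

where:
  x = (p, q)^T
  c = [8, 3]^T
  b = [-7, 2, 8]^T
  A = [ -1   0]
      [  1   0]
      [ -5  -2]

Infeasible (no feasible solution exists)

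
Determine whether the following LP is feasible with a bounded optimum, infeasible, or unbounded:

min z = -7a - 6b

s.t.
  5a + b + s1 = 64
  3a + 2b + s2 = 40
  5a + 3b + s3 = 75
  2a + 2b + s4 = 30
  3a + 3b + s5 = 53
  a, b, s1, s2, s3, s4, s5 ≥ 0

Feasible with a bounded optimal solution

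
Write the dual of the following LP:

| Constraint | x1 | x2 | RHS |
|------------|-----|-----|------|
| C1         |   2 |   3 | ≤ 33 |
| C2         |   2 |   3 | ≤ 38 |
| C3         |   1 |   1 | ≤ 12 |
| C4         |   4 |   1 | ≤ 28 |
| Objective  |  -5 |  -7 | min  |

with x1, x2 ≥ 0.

Primal min cᵀx s.t. Ax ≤ b, x ≥ 0  →  Dual max −bᵀy s.t. Aᵀy ≥ −c, y ≥ 0.

Maximize: z = -33y1 - 38y2 - 12y3 - 28y4

Subject to:
  2y1 + 2y2 + y3 + 4y4 ≥ 5
  3y1 + 3y2 + y3 + y4 ≥ 7
  y1, y2, y3, y4 ≥ 0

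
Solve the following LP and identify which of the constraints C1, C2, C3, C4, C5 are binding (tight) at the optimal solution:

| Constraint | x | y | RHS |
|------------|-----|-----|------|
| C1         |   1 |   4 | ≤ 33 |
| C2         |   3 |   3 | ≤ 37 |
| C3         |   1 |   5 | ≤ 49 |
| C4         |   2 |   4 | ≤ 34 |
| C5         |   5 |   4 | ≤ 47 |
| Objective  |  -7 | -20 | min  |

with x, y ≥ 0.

At x = 1, y = 8, compute slack b - a·x for each constraint:
  C1: 33 − 33 = 0  (binding)
  C2: 37 − 27 = 10  (slack)
  C3: 49 − 41 = 8  (slack)
  C4: 34 − 34 = 0  (binding)
  C5: 47 − 37 = 10  (slack)

Optimal: x = 1, y = 8
Binding: C1, C4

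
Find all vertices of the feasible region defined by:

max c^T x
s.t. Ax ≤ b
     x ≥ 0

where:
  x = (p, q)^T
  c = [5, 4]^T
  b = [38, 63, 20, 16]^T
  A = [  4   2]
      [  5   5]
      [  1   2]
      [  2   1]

(0, 0), (8, 0), (4, 8), (0, 10)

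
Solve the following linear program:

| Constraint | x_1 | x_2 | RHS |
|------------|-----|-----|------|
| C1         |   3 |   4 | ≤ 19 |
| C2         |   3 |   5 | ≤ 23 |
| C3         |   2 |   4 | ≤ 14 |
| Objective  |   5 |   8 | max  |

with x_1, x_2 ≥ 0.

Evaluate the objective at each vertex of the feasible region:
  z(0, 0) = 0
  z(6.333, 0) = 31.67
  z(5, 1) = 33  ←
  z(0, 3.5) = 28
The maximum is at x_1 = 5, x_2 = 1.

x_1 = 5, x_2 = 1, z = 33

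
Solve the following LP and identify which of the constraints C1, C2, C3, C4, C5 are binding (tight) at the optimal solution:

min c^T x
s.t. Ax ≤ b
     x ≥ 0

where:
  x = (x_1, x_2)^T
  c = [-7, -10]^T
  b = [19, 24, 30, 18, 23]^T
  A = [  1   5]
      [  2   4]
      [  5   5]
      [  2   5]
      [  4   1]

At x_1 = 4, x_2 = 2, compute slack b - a·x for each constraint:
  C1: 19 − 14 = 5  (slack)
  C2: 24 − 16 = 8  (slack)
  C3: 30 − 30 = 0  (binding)
  C4: 18 − 18 = 0  (binding)
  C5: 23 − 18 = 5  (slack)

Optimal: x_1 = 4, x_2 = 2
Binding: C3, C4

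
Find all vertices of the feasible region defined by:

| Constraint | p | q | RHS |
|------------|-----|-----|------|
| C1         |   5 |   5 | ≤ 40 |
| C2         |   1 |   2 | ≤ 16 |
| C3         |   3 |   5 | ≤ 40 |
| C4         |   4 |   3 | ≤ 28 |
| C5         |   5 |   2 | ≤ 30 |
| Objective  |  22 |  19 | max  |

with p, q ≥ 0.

(0, 0), (6, 0), (4.857, 2.857), (4, 4), (0, 8)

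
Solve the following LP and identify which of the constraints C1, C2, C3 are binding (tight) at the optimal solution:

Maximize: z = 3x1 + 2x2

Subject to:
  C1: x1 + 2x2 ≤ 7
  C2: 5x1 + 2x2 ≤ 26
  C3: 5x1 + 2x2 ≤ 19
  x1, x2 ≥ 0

At x1 = 3, x2 = 2, compute slack b - a·x for each constraint:
  C1: 7 − 7 = 0  (binding)
  C2: 26 − 19 = 7  (slack)
  C3: 19 − 19 = 0  (binding)

Optimal: x1 = 3, x2 = 2
Binding: C1, C3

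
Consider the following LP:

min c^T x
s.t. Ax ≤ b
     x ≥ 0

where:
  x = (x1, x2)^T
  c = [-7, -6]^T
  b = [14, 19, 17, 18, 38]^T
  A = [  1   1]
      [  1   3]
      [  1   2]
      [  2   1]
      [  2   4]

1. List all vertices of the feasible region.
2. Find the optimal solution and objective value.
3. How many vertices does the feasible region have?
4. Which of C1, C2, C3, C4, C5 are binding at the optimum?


1. (0, 0), (9, 0), (7, 4), (0, 6.333)
2. x1 = 7, x2 = 4, z = -73
3. 4
4. C2, C4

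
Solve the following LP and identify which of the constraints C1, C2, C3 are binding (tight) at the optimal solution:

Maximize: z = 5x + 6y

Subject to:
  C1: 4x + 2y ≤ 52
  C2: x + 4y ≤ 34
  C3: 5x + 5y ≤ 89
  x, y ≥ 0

At x = 10, y = 6, compute slack b - a·x for each constraint:
  C1: 52 − 52 = 0  (binding)
  C2: 34 − 34 = 0  (binding)
  C3: 89 − 80 = 9  (slack)

Optimal: x = 10, y = 6
Binding: C1, C2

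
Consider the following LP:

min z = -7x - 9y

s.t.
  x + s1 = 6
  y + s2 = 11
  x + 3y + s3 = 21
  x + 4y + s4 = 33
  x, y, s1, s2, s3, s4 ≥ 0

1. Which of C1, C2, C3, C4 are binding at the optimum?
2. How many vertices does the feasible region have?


1. C1, C3
2. 4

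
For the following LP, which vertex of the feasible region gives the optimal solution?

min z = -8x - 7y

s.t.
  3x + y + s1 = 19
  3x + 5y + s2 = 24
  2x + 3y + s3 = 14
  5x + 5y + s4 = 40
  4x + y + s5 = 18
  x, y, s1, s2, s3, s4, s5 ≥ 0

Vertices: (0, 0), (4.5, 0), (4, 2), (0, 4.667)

Evaluate the objective at each vertex of the feasible region:
  z(0, 0) = 0
  z(4.5, 0) = -36
  z(4, 2) = -46  ←
  z(0, 4.667) = -32.67
The minimum is at x = 4, y = 2.

(4, 2)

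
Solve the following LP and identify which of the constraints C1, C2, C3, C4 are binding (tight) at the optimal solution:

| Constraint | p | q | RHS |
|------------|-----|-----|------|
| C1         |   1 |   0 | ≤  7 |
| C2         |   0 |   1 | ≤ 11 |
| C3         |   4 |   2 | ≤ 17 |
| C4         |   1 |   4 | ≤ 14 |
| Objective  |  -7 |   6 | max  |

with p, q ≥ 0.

At p = 0, q = 3.5, compute slack b - a·x for each constraint:
  C1: 7 − 0 = 7  (slack)
  C2: 11 − 3.5 = 7.5  (slack)
  C3: 17 − 7 = 10  (slack)
  C4: 14 − 14 = 0  (binding)

Optimal: p = 0, q = 3.5
Binding: C4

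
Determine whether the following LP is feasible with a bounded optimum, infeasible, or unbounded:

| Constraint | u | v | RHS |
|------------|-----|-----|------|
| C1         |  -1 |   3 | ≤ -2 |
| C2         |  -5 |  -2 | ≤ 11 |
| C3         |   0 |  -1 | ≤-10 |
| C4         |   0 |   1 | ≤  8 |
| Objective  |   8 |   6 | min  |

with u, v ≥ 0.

Infeasible (no feasible solution exists)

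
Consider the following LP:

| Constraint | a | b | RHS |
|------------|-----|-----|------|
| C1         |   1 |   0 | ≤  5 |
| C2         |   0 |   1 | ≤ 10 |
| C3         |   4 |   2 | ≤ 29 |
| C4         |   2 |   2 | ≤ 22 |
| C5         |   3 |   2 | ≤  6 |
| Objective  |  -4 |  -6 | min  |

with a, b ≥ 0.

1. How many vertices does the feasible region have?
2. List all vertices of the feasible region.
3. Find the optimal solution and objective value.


1. 3
2. (0, 0), (2, 0), (0, 3)
3. a = 0, b = 3, z = -18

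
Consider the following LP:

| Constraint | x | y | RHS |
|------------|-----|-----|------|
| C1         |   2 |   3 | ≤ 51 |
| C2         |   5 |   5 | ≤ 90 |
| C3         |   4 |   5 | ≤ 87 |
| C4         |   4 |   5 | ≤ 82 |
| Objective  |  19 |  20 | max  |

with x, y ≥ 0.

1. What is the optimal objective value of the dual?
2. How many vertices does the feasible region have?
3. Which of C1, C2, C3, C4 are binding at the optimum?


1. 352
2. 4
3. C2, C4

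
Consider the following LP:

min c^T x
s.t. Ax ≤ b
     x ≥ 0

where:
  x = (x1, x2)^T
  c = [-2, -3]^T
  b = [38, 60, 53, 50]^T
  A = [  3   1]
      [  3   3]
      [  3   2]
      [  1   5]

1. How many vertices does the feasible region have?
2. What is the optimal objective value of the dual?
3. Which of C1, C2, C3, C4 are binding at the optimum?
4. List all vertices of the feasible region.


1. 4
2. -44
3. C1, C4
4. (0, 0), (12.67, 0), (10, 8), (0, 10)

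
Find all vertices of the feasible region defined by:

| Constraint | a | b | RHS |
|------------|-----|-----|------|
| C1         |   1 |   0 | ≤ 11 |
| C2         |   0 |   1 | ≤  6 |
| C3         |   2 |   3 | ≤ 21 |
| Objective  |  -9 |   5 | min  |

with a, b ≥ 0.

(0, 0), (10.5, 0), (1.5, 6), (0, 6)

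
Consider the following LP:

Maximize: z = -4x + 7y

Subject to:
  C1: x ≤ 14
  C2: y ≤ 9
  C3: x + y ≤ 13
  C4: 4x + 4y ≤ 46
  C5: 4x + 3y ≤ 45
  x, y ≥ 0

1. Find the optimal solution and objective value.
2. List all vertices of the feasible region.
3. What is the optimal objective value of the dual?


1. x = 0, y = 9, z = 63
2. (0, 0), (11.25, 0), (10.5, 1), (2.5, 9), (0, 9)
3. 63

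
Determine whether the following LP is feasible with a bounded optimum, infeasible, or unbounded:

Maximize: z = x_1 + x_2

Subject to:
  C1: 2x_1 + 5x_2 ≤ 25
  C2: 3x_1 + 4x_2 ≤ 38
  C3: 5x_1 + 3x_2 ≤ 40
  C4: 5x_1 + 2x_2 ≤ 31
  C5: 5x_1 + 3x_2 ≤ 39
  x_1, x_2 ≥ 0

Feasible with a bounded optimal solution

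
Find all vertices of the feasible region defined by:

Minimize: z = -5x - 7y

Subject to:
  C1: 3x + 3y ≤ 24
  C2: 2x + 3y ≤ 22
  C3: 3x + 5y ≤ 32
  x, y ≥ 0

(0, 0), (8, 0), (4, 4), (0, 6.4)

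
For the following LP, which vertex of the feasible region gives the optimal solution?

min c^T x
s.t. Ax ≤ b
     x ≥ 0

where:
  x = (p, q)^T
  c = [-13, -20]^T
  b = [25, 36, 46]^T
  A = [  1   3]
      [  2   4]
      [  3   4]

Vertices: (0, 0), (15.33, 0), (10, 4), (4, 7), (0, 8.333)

Evaluate the objective at each vertex of the feasible region:
  z(0, 0) = 0
  z(15.33, 0) = -199.3
  z(10, 4) = -210  ←
  z(4, 7) = -192
  z(0, 8.333) = -166.7
The minimum is at p = 10, q = 4.

(10, 4)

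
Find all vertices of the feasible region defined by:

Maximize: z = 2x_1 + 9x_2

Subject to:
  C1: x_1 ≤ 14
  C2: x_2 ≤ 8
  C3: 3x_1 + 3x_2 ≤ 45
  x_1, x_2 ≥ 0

(0, 0), (14, 0), (14, 1), (7, 8), (0, 8)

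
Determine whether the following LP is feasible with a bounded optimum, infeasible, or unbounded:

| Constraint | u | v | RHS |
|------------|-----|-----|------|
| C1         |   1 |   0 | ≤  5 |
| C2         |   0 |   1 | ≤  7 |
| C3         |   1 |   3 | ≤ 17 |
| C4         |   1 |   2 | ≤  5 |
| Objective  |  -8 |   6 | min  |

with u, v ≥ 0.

Feasible with a bounded optimal solution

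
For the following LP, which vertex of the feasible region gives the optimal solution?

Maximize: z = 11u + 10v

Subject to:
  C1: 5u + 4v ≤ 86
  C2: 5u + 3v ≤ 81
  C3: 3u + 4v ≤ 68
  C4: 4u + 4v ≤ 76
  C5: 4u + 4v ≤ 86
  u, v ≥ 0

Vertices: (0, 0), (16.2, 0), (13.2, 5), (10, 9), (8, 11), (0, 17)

Evaluate the objective at each vertex of the feasible region:
  z(0, 0) = 0
  z(16.2, 0) = 178.2
  z(13.2, 5) = 195.2
  z(10, 9) = 200  ←
  z(8, 11) = 198
  z(0, 17) = 170
The maximum is at u = 10, v = 9.

(10, 9)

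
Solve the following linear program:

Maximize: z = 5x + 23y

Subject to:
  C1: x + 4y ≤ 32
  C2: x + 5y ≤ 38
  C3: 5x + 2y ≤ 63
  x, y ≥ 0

Evaluate the objective at each vertex of the feasible region:
  z(0, 0) = 0
  z(12.6, 0) = 63
  z(10.44, 5.389) = 176.2
  z(8, 6) = 178  ←
  z(0, 7.6) = 174.8
The maximum is at x = 8, y = 6.

x = 8, y = 6, z = 178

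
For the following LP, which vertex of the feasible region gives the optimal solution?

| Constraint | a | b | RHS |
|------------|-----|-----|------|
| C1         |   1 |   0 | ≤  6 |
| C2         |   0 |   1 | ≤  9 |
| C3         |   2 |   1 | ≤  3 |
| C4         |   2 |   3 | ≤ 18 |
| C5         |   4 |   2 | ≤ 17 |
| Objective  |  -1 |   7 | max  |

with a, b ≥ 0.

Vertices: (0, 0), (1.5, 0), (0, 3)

Evaluate the objective at each vertex of the feasible region:
  z(0, 0) = 0
  z(1.5, 0) = -1.5
  z(0, 3) = 21  ←
The maximum is at a = 0, b = 3.

(0, 3)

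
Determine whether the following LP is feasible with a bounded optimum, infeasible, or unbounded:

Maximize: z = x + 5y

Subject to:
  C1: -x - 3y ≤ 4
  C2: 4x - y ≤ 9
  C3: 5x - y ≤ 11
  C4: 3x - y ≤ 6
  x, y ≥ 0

Unbounded (objective can increase without bound)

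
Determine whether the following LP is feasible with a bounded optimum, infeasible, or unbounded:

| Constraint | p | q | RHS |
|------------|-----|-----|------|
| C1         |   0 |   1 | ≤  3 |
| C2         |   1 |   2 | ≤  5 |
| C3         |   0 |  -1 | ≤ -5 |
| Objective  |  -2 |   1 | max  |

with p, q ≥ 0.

Infeasible (no feasible solution exists)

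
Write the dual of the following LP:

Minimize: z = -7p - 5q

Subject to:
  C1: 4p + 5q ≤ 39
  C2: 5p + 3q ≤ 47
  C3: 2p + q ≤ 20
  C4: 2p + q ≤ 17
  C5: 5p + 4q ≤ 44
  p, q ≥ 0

Primal min cᵀx s.t. Ax ≤ b, x ≥ 0  →  Dual max −bᵀy s.t. Aᵀy ≥ −c, y ≥ 0.

Maximize: z = -39y1 - 47y2 - 20y3 - 17y4 - 44y5

Subject to:
  4y1 + 5y2 + 2y3 + 2y4 + 5y5 ≥ 7
  5y1 + 3y2 + y3 + y4 + 4y5 ≥ 5
  y1, y2, y3, y4, y5 ≥ 0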